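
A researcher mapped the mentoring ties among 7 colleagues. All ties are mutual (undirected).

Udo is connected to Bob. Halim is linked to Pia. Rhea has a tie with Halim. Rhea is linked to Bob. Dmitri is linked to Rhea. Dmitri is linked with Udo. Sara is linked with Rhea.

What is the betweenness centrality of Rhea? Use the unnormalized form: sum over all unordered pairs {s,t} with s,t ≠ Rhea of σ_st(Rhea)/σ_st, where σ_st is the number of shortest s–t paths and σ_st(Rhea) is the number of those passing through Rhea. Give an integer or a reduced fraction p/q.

Pairs whose geodesics pass through Rhea — Bob–Dmitri: 1/2; Bob–Halim: 1; Bob–Sara: 1; Bob–Pia: 1; Dmitri–Halim: 1; Dmitri–Sara: 1; Dmitri–Pia: 1; Halim–Sara: 1; Halim–Udo: 2/2; Sara–Pia: 1; Sara–Udo: 2/2; Pia–Udo: 2/2.
All other pairs contribute 0.
Summing the contributions gives betweenness(Rhea) = 23/2.

23/2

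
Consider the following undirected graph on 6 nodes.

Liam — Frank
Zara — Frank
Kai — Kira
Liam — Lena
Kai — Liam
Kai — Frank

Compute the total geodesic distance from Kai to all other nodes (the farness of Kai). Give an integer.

Distances from Kai: Frank:1, Kira:1, Lena:2, Liam:1, Zara:2.
Sum = 1 + 1 + 2 + 1 + 2 = 7.

7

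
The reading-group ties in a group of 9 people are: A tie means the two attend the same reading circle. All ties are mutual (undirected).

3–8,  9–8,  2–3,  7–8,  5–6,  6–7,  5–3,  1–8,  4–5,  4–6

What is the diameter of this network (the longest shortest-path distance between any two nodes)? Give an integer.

4

Eccentricity of each node (its greatest distance to any other): 1:4, 2:3, 3:2, 4:4, 5:3, 6:3, 7:3, 8:3, 9:4.
The maximum eccentricity is 4, realized for instance by the pair 9–4 via 9 – 8 – 7 – 6 – 4. So the diameter is 4.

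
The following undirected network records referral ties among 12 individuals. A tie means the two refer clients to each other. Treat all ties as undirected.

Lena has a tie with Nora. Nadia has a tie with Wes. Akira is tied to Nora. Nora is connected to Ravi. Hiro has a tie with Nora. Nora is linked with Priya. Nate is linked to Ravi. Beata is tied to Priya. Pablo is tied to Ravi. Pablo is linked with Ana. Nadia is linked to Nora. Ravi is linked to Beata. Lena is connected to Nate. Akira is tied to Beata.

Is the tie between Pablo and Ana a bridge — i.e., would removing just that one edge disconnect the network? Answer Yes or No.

Yes

Without the Pablo–Ana edge there is no alternate route between Pablo and Ana, so the network disconnects. It is a bridge.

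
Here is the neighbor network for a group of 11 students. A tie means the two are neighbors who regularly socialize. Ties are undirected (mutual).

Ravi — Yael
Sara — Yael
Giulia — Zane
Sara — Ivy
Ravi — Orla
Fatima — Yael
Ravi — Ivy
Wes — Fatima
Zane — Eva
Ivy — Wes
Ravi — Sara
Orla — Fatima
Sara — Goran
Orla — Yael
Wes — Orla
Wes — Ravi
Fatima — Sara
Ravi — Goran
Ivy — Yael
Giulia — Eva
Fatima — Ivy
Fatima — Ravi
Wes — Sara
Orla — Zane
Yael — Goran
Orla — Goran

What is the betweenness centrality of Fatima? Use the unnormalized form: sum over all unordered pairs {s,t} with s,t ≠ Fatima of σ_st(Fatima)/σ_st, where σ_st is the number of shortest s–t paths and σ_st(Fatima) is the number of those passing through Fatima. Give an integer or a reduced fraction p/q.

Pairs whose geodesics pass through Fatima — Wes–Yael: 1/5; Orla–Sara: 1/5; Orla–Ivy: 1/4; Sara–Giulia: 1/5; Sara–Zane: 1/5; Sara–Eva: 1/5; Ivy–Giulia: 1/4; Ivy–Zane: 1/4; Ivy–Eva: 1/4.
All other pairs contribute 0.
Summing the contributions gives betweenness(Fatima) = 2.

2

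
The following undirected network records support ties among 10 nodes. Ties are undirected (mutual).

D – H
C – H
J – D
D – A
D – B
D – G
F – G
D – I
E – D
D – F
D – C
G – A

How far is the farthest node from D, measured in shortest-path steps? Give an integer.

Distances from D: A:1, B:1, C:1, E:1, F:1, G:1, H:1, I:1, J:1.
The largest is 1 (to C, I, H, J, E, B, G, F, and A), so the eccentricity of D is 1.

1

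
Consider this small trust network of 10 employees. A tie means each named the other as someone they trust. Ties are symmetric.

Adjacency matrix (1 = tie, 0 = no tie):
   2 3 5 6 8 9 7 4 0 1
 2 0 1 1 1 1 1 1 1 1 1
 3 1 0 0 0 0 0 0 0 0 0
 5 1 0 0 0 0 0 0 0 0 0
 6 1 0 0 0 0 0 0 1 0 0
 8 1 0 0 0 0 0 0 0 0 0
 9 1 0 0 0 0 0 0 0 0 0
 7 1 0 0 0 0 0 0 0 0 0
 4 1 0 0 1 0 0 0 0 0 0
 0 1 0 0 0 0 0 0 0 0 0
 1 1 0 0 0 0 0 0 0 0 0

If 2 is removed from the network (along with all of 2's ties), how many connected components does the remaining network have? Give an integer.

Without 2, the remaining ties split the others into: {3}; {5}; {4, 6}; {8}; {9}; {7}; {0}; {1}.
That's 8 separate components.

8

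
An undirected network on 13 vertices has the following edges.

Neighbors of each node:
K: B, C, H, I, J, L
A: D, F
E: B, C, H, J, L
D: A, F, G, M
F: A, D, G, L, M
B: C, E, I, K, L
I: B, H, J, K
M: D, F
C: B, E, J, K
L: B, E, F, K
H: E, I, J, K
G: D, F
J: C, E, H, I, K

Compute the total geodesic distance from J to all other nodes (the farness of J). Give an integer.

Distances from J: A:4, B:2, C:1, D:4, E:1, F:3, G:4, H:1, I:1, K:1, L:2, M:4.
Sum = 4 + 2 + 1 + 4 + 1 + 3 + 4 + 1 + 1 + 1 + 2 + 4 = 28.

28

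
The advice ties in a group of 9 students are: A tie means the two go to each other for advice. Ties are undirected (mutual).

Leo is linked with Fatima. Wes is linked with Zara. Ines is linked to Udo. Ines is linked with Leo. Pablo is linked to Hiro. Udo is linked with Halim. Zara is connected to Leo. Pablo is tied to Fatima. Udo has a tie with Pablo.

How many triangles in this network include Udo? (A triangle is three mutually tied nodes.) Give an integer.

0

Udo's neighbors are Halim, Ines, and Pablo, but none of them are tied to each other, so no triangle contains Udo.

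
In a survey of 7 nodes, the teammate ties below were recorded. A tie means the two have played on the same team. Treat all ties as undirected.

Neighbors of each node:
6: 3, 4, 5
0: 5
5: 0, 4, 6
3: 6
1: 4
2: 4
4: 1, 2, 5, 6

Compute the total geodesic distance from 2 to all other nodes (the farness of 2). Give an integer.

Distances from 2: 0:3, 1:2, 3:3, 4:1, 5:2, 6:2.
Sum = 3 + 2 + 3 + 1 + 2 + 2 = 13.

13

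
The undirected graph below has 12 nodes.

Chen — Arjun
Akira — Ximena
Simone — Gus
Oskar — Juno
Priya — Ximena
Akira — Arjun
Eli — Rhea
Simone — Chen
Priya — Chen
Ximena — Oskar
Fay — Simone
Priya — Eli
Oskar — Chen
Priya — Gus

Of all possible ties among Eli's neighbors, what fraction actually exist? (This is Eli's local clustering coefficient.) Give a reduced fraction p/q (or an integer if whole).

Eli's neighbors: Priya and Rhea (k = 2).
Possible neighbor pairs: C(2,2) = 1. Edges among them: none → e = 0.
Clustering(Eli) = 0/1.

0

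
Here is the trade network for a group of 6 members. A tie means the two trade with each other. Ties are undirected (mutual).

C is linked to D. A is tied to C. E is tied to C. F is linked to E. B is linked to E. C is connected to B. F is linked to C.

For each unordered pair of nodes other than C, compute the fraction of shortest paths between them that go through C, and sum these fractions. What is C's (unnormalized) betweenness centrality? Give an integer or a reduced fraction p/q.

Pairs whose geodesics pass through C — F–D: 1; F–A: 1; F–B: 1/2; D–A: 1; D–B: 1; D–E: 1; A–B: 1; A–E: 1.
All other pairs contribute 0.
Summing the contributions gives betweenness(C) = 15/2.

15/2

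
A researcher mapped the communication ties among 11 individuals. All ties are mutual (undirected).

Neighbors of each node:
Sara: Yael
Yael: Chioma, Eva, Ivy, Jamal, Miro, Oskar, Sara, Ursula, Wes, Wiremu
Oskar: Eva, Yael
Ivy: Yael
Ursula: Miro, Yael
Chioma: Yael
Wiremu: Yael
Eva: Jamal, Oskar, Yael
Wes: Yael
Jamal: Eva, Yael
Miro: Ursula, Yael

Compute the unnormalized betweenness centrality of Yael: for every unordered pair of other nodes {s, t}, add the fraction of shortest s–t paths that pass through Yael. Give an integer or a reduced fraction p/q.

83/2

Pairs whose geodesics pass through Yael — Eva–Wes: 1; Eva–Ursula: 1; Eva–Chioma: 1; Eva–Sara: 1; Eva–Miro: 1; Eva–Wiremu: 1; Eva–Ivy: 1; Wes–Ursula: 1; Wes–Jamal: 1; Wes–Chioma: 1; Wes–Sara: 1; Wes–Miro: 1; Wes–Wiremu: 1; Wes–Ivy: 1 … (+28 more pairs).
All other pairs contribute 0.
Summing the contributions gives betweenness(Yael) = 83/2.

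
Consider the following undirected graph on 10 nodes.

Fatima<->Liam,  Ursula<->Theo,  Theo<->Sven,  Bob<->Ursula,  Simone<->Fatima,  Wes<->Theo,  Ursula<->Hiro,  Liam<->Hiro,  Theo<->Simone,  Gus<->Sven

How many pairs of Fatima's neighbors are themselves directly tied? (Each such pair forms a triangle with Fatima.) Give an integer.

Fatima's neighbors are Liam and Simone, but none of them are tied to each other, so no triangle contains Fatima.

0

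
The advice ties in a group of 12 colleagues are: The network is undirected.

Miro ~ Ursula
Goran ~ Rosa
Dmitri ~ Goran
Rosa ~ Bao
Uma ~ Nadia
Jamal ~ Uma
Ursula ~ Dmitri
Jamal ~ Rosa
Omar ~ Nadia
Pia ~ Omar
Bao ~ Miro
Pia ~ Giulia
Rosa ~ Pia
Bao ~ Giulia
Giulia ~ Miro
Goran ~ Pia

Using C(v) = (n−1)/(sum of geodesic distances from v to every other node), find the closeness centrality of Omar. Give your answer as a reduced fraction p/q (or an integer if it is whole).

Distances from Omar: Bao:3, Dmitri:3, Giulia:2, Goran:2, Jamal:3, Miro:3, Nadia:1, Pia:1, Rosa:2, Uma:2, Ursula:4. Sum = 26.
n = 12, so closeness = 11/26.

11/26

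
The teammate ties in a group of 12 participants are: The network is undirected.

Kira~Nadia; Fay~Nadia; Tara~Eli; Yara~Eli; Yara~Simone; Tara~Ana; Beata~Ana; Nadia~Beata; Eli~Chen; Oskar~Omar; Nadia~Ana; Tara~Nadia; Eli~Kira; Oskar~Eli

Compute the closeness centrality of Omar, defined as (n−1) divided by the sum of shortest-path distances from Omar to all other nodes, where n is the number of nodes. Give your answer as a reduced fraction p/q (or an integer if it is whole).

Distances from Omar: Ana:4, Beata:5, Chen:3, Eli:2, Fay:5, Kira:3, Nadia:4, Oskar:1, Simone:4, Tara:3, Yara:3. Sum = 37.
n = 12, so closeness = 11/37.

11/37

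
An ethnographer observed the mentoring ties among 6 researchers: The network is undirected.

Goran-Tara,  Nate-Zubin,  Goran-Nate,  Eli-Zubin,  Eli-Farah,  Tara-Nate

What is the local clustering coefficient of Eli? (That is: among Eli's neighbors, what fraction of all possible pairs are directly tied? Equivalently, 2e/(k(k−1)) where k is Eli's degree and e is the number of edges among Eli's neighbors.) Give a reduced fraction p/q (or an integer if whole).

Eli's neighbors: Farah and Zubin (k = 2).
Possible neighbor pairs: C(2,2) = 1. Edges among them: none → e = 0.
Clustering(Eli) = 0/1.

0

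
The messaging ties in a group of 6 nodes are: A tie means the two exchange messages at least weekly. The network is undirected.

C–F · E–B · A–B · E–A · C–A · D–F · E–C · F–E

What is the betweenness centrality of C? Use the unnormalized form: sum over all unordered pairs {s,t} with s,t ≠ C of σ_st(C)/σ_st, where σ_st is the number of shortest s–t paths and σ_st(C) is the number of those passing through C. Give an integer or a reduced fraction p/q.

Pairs whose geodesics pass through C — A–F: 1/2; A–D: 1/2.
All other pairs contribute 0.
Summing the contributions gives betweenness(C) = 1.

1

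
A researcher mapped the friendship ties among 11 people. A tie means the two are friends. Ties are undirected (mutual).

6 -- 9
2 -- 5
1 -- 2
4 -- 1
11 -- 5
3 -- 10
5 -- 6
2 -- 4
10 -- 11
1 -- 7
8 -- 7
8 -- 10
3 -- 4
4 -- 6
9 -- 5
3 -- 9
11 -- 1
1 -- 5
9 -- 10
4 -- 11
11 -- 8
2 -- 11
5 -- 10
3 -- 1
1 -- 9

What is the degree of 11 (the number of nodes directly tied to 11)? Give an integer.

6

11 is directly tied to 1, 2, 4, 5, 8, and 10. That is 6 neighbors, so the degree of 11 is 6.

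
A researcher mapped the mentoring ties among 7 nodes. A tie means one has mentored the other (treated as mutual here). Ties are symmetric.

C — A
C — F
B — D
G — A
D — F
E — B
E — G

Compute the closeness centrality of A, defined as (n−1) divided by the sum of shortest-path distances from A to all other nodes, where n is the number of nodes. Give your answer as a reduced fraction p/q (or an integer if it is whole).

1/2

Distances from A: B:3, C:1, D:3, E:2, F:2, G:1. Sum = 12.
n = 7, so closeness = 6/12 = 1/2.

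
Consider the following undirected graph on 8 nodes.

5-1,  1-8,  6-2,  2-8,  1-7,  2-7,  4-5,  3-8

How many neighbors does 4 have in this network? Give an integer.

1

4 is directly tied to 5. That is 1 neighbor, so the degree of 4 is 1.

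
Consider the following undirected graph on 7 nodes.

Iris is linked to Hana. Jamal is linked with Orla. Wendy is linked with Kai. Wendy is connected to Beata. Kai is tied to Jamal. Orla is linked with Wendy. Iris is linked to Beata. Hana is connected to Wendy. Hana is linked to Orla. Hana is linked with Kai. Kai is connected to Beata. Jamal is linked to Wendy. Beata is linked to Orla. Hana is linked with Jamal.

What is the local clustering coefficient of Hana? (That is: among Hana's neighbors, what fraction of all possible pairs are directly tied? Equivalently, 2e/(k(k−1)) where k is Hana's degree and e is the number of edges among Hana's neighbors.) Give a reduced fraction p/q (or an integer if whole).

Hana's neighbors: Iris, Jamal, Kai, Orla, and Wendy (k = 5).
Possible neighbor pairs: C(5,2) = 10. Edges among them: Jamal–Kai, Jamal–Orla, Jamal–Wendy, Kai–Wendy, Orla–Wendy → e = 5.
Clustering(Hana) = 5/10 = 1/2.

1/2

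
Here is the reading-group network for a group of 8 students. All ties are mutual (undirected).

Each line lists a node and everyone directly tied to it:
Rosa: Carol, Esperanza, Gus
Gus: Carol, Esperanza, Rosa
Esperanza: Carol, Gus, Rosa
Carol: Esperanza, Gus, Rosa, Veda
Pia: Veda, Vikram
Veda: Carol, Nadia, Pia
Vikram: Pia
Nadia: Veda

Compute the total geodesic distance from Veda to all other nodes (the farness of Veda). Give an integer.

11

Distances from Veda: Carol:1, Esperanza:2, Gus:2, Nadia:1, Pia:1, Rosa:2, Vikram:2.
Sum = 1 + 2 + 2 + 1 + 1 + 2 + 2 = 11.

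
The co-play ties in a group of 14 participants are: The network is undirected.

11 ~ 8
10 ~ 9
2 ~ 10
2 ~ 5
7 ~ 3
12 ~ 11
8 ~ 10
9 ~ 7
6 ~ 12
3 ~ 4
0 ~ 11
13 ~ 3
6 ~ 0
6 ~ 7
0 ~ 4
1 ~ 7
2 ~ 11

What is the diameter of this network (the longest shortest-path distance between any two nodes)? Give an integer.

6

Eccentricity of each node (its greatest distance to any other): 0:3, 1:5, 2:5, 3:5, 4:4, 5:6, 6:4, 7:4, 8:5, 9:3, 10:4, 11:4, 12:4, 13:6.
The maximum eccentricity is 6, realized for instance by the pair 5–13 via 5 – 2 – 10 – 9 – 7 – 3 – 13. So the diameter is 6.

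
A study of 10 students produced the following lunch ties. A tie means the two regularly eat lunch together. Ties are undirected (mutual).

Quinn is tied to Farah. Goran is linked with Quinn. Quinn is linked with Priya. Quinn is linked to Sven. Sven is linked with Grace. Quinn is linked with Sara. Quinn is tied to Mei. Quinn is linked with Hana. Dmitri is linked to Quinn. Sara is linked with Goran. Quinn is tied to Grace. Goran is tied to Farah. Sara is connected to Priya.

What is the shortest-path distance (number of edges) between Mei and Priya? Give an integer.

2

One shortest route is Mei – Quinn – Priya, which uses 2 edges, and Mei and Priya are not directly tied, so nothing shorter exists. So d(Mei,Priya) = 2.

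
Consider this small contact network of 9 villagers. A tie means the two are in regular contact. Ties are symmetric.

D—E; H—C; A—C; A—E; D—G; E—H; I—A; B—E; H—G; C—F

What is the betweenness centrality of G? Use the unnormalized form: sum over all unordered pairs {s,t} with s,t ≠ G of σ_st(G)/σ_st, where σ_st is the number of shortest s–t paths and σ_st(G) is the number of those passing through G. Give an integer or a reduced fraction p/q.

Pairs whose geodesics pass through G — C–D: 1/3; H–D: 1/2; D–F: 1/3.
All other pairs contribute 0.
Summing the contributions gives betweenness(G) = 7/6.

7/6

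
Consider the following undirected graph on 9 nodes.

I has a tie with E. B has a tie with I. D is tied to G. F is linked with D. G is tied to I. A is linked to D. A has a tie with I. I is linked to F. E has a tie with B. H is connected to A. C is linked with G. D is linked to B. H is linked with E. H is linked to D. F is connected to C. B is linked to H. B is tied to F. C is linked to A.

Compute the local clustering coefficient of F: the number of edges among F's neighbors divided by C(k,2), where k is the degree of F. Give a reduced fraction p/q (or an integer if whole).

1/3

F's neighbors: B, C, D, and I (k = 4).
Possible neighbor pairs: C(4,2) = 6. Edges among them: B–D, B–I → e = 2.
Clustering(F) = 2/6 = 1/3.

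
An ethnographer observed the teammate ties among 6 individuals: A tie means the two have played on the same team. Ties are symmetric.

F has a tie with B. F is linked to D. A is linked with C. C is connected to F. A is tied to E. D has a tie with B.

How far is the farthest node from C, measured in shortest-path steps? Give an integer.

2

Distances from C: A:1, B:2, D:2, E:2, F:1.
The largest is 2 (to D, B, and E), so the eccentricity of C is 2.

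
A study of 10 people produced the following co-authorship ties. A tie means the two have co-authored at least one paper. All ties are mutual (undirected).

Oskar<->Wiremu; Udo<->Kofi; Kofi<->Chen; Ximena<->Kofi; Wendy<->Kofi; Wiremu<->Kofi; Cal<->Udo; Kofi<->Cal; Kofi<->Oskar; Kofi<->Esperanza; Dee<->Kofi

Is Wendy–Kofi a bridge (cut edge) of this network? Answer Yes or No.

Without the Wendy–Kofi edge there is no alternate route between Wendy and Kofi, so the network disconnects. It is a bridge.

Yes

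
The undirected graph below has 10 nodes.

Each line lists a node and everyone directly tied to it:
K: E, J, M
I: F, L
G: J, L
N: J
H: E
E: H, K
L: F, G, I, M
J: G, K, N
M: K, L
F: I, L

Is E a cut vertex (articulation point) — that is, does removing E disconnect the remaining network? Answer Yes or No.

Yes

Removing E leaves {F, G, I, J, K, L, M, and N} with no path to {H}, so the network splits into 2 components. E is a cut vertex.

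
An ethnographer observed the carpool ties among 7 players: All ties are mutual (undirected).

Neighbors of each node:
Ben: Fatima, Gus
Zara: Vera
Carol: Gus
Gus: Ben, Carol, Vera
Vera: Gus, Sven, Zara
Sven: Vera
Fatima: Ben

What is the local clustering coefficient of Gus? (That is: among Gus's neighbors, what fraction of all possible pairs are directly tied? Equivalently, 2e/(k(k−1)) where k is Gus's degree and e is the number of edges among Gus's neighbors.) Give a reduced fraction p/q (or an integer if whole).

Gus's neighbors: Ben, Carol, and Vera (k = 3).
Possible neighbor pairs: C(3,2) = 3. Edges among them: none → e = 0.
Clustering(Gus) = 0/3 = 0.

0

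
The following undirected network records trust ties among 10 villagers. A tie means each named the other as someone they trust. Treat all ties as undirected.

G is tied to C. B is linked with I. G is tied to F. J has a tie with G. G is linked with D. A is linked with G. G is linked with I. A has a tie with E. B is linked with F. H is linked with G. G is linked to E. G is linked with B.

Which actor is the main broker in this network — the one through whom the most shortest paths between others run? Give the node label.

G

Unnormalized betweenness of each node: A:0, B:1/2, C:0, D:0, E:0, F:0, G:65/2, H:0, I:0, J:0.
G has the largest value, 65/2, making it the main broker — the node through which the most shortest paths run.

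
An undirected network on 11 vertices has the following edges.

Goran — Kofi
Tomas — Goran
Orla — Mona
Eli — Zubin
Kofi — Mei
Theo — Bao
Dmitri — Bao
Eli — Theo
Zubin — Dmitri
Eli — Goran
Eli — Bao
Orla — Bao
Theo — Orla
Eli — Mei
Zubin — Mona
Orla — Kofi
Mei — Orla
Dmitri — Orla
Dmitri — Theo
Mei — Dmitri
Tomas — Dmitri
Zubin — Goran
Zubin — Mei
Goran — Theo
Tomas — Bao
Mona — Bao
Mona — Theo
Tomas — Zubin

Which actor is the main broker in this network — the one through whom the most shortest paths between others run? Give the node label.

Unnormalized betweenness of each node: Bao:17/6, Dmitri:17/6, Eli:11/6, Goran:41/12, Kofi:5/6, Mei:29/12, Mona:5/6, Orla:53/12, Theo:17/6, Tomas:11/12, Zubin:23/6.
Orla has the largest value, 53/12, making it the main broker — the node through which the most shortest paths run.

Orla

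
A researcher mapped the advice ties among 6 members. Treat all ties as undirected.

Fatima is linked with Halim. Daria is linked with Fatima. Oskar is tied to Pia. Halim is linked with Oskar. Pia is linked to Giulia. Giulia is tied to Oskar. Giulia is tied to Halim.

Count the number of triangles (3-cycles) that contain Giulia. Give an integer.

Giulia's neighbors: Halim, Oskar, and Pia.
Neighbor pairs that are themselves tied: Giulia–Halim–Oskar; Giulia–Oskar–Pia. Each forms one triangle with Giulia, for 2 in total.

2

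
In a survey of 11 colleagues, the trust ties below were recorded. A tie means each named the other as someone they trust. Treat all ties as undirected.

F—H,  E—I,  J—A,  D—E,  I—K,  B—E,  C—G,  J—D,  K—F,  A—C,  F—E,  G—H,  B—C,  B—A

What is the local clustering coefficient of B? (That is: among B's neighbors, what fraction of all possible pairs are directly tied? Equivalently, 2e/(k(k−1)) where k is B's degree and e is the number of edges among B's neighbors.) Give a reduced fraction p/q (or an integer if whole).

B's neighbors: A, C, and E (k = 3).
Possible neighbor pairs: C(3,2) = 3. Edges among them: A–C → e = 1.
Clustering(B) = 1/3.

1/3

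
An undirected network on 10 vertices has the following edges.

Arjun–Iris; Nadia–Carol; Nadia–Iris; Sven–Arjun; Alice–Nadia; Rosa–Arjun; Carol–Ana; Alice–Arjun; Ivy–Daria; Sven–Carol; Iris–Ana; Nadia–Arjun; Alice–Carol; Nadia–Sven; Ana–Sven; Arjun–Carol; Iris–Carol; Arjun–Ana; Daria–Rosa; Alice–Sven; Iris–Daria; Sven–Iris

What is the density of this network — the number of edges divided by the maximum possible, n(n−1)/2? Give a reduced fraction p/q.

22/45

There are 22 edges and 10 nodes, so the maximum possible is C(10,2) = 45.
Density = 22/45.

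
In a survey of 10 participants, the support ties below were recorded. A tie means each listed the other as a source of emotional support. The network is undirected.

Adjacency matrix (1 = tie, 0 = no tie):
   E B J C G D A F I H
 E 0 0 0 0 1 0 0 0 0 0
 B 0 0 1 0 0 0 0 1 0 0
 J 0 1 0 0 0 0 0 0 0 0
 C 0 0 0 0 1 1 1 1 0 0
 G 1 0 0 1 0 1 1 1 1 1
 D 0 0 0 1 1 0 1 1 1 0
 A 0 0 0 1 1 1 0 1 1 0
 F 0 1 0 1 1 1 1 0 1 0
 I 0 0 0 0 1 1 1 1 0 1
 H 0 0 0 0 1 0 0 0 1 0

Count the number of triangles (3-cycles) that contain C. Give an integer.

C's neighbors: A, D, F, and G.
Neighbor pairs that are themselves tied: C–A–D; C–A–F; C–A–G; C–D–F; C–D–G; C–F–G. Each forms one triangle with C, for 6 in total.

6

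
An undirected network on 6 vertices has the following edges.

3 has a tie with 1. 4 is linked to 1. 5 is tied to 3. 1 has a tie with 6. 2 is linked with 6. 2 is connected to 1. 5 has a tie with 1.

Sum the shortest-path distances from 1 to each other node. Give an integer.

Distances from 1: 2:1, 3:1, 4:1, 5:1, 6:1.
Sum = 1 + 1 + 1 + 1 + 1 = 5.

5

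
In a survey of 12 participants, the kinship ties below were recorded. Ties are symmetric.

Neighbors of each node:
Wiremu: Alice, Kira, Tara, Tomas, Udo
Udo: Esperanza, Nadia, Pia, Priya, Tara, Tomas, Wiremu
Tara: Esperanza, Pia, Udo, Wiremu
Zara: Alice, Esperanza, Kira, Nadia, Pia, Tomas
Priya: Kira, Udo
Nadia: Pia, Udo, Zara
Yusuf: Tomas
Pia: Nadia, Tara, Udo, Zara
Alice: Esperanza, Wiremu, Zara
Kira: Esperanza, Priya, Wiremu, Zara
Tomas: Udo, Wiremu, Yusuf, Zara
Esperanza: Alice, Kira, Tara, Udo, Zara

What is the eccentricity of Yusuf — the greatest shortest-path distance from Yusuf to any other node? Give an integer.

3

Distances from Yusuf: Alice:3, Esperanza:3, Kira:3, Nadia:3, Pia:3, Priya:3, Tara:3, Tomas:1, Udo:2, Wiremu:2, Zara:2.
The largest is 3 (to Pia, Tara, Esperanza, Nadia, Priya, Alice, and Kira), so the eccentricity of Yusuf is 3.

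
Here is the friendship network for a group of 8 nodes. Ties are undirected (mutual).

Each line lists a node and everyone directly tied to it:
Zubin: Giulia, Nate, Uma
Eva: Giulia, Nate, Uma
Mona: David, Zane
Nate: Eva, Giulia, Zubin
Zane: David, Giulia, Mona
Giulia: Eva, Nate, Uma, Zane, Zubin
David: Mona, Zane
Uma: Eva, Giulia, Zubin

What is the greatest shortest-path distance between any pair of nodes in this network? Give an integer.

Eccentricity of each node (its greatest distance to any other): David:3, Eva:3, Giulia:2, Mona:3, Nate:3, Uma:3, Zane:2, Zubin:3.
The maximum eccentricity is 3, realized for instance by the pair David–Eva via David – Zane – Giulia – Eva. So the diameter is 3.

3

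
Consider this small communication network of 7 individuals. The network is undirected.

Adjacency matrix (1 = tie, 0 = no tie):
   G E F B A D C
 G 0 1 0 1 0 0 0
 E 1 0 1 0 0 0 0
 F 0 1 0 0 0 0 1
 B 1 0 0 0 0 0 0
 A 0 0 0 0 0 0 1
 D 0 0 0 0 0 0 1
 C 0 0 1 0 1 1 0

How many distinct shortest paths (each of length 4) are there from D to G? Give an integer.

1

The shortest distance is 4, and the only length-4 path is D–C–F–E–G. So there is exactly 1 shortest path.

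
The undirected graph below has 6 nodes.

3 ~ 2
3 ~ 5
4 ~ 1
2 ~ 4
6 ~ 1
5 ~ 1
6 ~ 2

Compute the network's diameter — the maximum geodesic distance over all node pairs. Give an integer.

Eccentricity of each node (its greatest distance to any other): 1:2, 2:2, 3:2, 4:2, 5:2, 6:2.
The maximum eccentricity is 2, realized for instance by the pair 3–1 via 3 – 5 – 1. So the diameter is 2.

2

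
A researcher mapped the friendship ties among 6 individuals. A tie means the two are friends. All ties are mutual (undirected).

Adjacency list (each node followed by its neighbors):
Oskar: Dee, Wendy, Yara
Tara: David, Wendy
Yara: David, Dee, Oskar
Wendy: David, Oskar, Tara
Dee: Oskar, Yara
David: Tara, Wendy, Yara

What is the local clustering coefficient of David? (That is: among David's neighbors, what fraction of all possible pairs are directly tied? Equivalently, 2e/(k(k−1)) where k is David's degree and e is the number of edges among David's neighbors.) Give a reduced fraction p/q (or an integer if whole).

1/3

David's neighbors: Tara, Wendy, and Yara (k = 3).
Possible neighbor pairs: C(3,2) = 3. Edges among them: Tara–Wendy → e = 1.
Clustering(David) = 1/3.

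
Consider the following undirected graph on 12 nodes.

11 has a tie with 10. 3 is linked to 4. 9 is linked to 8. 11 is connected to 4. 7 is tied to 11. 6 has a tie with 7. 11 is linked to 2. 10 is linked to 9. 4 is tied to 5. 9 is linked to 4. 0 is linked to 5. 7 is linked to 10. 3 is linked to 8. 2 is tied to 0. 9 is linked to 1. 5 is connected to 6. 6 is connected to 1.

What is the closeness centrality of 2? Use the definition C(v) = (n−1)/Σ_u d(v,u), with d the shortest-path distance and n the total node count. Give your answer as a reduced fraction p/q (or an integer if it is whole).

Distances from 2: 0:1, 1:4, 3:3, 4:2, 5:2, 6:3, 7:2, 8:4, 9:3, 10:2, 11:1. Sum = 27.
n = 12, so closeness = 11/27.

11/27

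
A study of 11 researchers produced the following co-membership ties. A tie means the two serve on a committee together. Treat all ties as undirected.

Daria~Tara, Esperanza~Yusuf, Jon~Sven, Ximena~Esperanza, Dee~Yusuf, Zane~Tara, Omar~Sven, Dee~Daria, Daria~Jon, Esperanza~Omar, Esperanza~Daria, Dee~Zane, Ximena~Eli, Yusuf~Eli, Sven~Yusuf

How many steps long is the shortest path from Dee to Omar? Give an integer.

One shortest route is Dee – Daria – Esperanza – Omar, which uses 3 edges, and at distance 2 from Dee we only reach {Eli, Esperanza, Jon, Sven, Tara}, which does not include Omar. So d(Dee,Omar) = 3.

3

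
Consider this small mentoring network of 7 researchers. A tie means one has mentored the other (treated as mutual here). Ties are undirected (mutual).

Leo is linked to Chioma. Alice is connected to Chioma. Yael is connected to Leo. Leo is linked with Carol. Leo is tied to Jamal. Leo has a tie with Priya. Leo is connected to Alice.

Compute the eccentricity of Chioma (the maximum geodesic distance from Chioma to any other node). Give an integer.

Distances from Chioma: Alice:1, Carol:2, Jamal:2, Leo:1, Priya:2, Yael:2.
The largest is 2 (to Carol, Yael, Priya, and Jamal), so the eccentricity of Chioma is 2.

2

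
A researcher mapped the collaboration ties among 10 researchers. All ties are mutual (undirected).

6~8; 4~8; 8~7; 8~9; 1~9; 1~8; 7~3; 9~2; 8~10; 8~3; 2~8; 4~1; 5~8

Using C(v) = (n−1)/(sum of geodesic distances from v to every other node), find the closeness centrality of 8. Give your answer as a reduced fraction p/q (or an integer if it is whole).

Distances from 8: 1:1, 2:1, 3:1, 4:1, 5:1, 6:1, 7:1, 9:1, 10:1. Sum = 9.
n = 10, so closeness = 9/9 = 1.

1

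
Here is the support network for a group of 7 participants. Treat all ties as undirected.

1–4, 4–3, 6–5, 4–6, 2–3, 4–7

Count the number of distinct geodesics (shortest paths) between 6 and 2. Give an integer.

The shortest distance is 3, and the only length-3 path is 6–4–3–2. So there is exactly 1 shortest path.

1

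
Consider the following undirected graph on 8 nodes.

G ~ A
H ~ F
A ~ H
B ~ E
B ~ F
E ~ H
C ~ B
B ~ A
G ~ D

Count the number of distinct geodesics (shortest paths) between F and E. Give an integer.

2

The shortest distance is 2. The length-2 paths are: F–H–E; F–B–E.
That gives 2 distinct shortest paths.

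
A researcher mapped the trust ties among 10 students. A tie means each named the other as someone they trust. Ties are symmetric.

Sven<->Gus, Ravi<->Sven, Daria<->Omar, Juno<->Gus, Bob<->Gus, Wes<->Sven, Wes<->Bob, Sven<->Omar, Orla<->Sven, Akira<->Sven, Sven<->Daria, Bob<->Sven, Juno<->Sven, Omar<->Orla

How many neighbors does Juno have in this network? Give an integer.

Juno is directly tied to Gus and Sven. That is 2 neighbors, so the degree of Juno is 2.

2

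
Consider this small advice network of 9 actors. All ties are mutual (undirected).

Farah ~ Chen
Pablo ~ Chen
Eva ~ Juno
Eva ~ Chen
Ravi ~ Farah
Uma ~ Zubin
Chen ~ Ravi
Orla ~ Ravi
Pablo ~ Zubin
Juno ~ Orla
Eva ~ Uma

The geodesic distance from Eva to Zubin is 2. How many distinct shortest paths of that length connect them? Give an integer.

The shortest distance is 2, and the only length-2 path is Eva–Uma–Zubin. So there is exactly 1 shortest path.

1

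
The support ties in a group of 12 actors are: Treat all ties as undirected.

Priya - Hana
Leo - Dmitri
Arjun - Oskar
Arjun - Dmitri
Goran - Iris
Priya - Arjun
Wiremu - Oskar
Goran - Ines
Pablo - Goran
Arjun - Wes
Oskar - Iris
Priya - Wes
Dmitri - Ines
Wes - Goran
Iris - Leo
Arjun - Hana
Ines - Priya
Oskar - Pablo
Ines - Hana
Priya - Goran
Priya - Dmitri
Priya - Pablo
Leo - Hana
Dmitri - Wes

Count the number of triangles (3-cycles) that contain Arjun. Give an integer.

4

Arjun's neighbors: Dmitri, Hana, Oskar, Priya, and Wes.
Neighbor pairs that are themselves tied: Arjun–Dmitri–Priya; Arjun–Dmitri–Wes; Arjun–Hana–Priya; Arjun–Priya–Wes. Each forms one triangle with Arjun, for 4 in total.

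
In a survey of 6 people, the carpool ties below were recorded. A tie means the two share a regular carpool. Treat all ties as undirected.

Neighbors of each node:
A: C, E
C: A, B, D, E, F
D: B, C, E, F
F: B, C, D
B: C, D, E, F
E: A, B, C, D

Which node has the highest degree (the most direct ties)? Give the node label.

Degrees — A:2, B:4, C:5, D:4, E:4, F:3.
The maximum is 5, attained only by C.

C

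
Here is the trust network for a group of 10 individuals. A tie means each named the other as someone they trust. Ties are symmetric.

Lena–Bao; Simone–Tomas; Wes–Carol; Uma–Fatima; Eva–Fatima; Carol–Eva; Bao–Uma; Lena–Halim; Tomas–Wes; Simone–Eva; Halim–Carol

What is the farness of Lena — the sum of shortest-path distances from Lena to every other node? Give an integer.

23

Distances from Lena: Bao:1, Carol:2, Eva:3, Fatima:3, Halim:1, Simone:4, Tomas:4, Uma:2, Wes:3.
Sum = 1 + 2 + 3 + 3 + 1 + 4 + 4 + 2 + 3 = 23.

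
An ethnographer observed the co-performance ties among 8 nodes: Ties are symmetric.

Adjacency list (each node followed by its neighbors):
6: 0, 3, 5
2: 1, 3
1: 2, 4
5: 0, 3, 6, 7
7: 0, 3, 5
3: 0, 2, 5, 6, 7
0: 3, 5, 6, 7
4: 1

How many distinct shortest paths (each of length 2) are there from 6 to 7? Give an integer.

3

The shortest distance is 2. The length-2 paths are: 6–3–7; 6–5–7; 6–0–7.
That gives 3 distinct shortest paths.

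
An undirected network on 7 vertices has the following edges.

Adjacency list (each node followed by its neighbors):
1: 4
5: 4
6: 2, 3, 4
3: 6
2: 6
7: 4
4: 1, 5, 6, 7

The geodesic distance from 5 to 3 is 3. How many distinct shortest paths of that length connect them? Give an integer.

1

The shortest distance is 3, and the only length-3 path is 5–4–6–3. So there is exactly 1 shortest path.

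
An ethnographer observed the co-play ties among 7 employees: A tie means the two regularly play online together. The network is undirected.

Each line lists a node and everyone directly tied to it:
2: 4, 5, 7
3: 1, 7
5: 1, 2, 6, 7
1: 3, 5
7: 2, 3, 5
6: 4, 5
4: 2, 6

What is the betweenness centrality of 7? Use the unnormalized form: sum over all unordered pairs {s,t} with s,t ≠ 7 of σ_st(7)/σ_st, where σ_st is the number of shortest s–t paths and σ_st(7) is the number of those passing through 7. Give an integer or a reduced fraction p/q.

3

Pairs whose geodesics pass through 7 — 3–5: 1/2; 3–6: 1/2; 3–4: 1; 3–2: 1.
All other pairs contribute 0.
Summing the contributions gives betweenness(7) = 3.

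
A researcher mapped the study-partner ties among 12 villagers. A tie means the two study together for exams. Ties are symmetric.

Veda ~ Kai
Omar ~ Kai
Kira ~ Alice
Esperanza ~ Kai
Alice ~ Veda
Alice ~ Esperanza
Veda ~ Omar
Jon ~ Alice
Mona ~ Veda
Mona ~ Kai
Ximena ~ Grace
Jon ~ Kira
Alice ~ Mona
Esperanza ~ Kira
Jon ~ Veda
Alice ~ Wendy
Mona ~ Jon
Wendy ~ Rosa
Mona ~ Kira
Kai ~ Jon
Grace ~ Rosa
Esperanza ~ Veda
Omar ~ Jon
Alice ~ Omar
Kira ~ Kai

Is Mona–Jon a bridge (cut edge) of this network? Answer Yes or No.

Even without that edge, Mona still reaches Jon via Mona – Alice – Jon, so the network stays connected. Not a bridge.

No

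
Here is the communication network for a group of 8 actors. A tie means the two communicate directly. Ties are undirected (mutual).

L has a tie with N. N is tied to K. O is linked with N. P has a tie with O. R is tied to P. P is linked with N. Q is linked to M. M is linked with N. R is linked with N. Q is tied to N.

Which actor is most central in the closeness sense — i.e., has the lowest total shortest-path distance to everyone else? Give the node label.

Farness (sum of distances to all others) for each node — K:13, L:13, M:12, N:7, O:12, P:11, Q:12, R:12.
The smallest farness is 7, for N, so N has the highest closeness.

N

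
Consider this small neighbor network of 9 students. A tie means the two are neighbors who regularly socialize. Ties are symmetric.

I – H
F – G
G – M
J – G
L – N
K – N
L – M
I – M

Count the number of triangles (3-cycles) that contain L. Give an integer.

0

L's neighbors are M and N, but none of them are tied to each other, so no triangle contains L.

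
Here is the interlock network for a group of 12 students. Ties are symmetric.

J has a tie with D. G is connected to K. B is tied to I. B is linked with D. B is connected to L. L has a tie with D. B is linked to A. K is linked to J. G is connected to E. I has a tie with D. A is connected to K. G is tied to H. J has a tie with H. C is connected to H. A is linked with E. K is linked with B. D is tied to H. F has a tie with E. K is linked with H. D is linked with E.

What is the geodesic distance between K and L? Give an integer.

2

One shortest route is K – B – L, which uses 2 edges, and K and L are not directly tied, so nothing shorter exists. So d(K,L) = 2.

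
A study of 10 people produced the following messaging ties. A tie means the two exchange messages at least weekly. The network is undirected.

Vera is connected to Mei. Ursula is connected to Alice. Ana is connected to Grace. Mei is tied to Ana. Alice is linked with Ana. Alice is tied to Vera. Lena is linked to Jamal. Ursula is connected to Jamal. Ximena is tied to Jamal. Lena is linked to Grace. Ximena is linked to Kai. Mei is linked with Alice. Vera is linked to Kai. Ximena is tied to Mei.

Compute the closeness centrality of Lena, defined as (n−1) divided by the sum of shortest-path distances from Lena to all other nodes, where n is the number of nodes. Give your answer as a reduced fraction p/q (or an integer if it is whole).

3/7

Distances from Lena: Alice:3, Ana:2, Grace:1, Jamal:1, Kai:3, Mei:3, Ursula:2, Vera:4, Ximena:2. Sum = 21.
n = 10, so closeness = 9/21 = 3/7.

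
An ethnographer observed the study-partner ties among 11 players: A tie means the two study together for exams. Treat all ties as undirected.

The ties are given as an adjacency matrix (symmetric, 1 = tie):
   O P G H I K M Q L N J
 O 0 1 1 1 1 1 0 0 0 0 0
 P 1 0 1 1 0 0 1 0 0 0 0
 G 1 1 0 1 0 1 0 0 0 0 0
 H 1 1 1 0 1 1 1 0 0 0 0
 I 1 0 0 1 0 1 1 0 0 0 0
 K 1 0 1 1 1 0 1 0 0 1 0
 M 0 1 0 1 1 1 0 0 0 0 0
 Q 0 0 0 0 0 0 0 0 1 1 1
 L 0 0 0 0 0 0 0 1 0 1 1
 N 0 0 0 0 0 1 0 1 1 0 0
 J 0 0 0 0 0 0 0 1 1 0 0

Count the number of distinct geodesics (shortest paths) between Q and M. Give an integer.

1

The shortest distance is 3, and the only length-3 path is Q–N–K–M. So there is exactly 1 shortest path.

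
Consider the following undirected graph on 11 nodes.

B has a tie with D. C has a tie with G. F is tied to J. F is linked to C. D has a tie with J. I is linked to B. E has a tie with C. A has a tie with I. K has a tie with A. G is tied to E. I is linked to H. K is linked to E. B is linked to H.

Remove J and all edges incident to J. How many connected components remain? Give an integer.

1

J's neighbors (D and F) remain reachable from one another through other ties, so the rest of the network stays in one piece.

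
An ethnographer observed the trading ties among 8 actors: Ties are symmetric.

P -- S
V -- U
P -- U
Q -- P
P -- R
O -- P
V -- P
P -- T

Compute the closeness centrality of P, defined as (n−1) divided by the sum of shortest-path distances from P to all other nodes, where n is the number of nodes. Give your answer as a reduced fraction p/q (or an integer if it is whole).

Distances from P: O:1, Q:1, R:1, S:1, T:1, U:1, V:1. Sum = 7.
n = 8, so closeness = 7/7 = 1.

1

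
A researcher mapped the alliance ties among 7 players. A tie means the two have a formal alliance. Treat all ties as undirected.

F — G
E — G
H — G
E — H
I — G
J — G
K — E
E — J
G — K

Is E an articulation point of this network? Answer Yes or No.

No

Even without E, every remaining node can still reach every other (the residual graph is connected), so E is not a cut vertex.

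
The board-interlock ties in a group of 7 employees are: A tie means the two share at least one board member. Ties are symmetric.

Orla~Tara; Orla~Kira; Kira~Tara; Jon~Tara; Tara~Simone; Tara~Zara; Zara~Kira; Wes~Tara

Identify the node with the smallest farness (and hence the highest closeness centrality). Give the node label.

Tara

Farness (sum of distances to all others) for each node — Jon:11, Kira:9, Orla:10, Simone:11, Tara:6, Wes:11, Zara:10.
The smallest farness is 6, for Tara, so Tara has the highest closeness.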